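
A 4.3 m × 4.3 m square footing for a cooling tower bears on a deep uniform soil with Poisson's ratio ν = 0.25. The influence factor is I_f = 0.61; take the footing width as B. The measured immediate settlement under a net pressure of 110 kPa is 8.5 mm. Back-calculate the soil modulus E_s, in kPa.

E_s ≈ 31800 kPa

S_e = q·B·(1−ν²)/E_s · I_f  ⇒  E_s = q·B·(1−ν²)·I_f / S_e.
E_s = 110 × 4.3 × 0.9375 × 0.61 / 0.0085 = 31820 kPa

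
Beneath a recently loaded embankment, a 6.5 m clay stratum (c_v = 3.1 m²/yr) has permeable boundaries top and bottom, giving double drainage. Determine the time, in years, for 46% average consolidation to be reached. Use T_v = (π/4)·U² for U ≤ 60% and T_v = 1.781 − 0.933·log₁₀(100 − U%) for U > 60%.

Drainage path length: H_d = H/2 = 3.25 m (double drainage).
U ≤ 60%: T_v = (π/4)·U² = (π/4)×0.46² = 0.16619.
t = T_v·H_d²/c_v = 0.16619×3.25²/3.1 = 0.5663 years.

t ≈ 0.566 years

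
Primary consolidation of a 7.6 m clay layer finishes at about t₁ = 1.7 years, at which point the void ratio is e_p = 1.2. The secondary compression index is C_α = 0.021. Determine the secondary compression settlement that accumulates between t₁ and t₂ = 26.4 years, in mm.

Secondary compression: S_s = C_α·H/(1+e_p)·log₁₀(t₂/t₁)
S_s = 0.021×7.6/(1+1.2)×log₁₀(26.4/1.7)
    = 0.07255 × 1.191 = 0.08641 m

S_s ≈ 86.4 mm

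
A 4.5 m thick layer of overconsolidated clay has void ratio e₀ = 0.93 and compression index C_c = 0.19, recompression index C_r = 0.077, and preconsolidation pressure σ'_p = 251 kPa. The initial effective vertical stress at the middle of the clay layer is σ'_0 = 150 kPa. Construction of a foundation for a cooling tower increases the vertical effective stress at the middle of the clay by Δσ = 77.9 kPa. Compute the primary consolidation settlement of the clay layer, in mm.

S_c ≈ 32.6 mm

Final effective stress: σ'_f = 150 + 77.9 = 227.9 kPa.
σ'_f = 227.9 ≤ σ'_p = 251 kPa, so the clay remains overconsolidated and only the recompression index applies:
S_c = C_r·H/(1+e₀)·log₁₀(σ'_f/σ'_0) = 0.077×4.5/1.93×log₁₀(227.9/150)
    = 0.17953 × 0.18165 = 0.03261 m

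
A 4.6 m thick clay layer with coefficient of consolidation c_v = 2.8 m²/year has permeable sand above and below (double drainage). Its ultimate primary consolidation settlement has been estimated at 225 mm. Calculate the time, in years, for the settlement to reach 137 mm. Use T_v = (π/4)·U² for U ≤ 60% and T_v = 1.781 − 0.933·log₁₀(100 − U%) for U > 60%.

t ≈ 0.558 years

Drainage path length: H_d = H/2 = 2.3 m (double drainage).
U = S(t)/S_ult = 137/225 = 0.6089.
U > 60%: T_v = 1.781 − 0.933·log₁₀(100 − 60.889) = 0.29538.
t = T_v·H_d²/c_v = 0.29538×2.3²/2.8 = 0.5581 years.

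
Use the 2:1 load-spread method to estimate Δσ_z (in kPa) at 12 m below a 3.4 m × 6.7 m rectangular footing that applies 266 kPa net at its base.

By the 2:1 method the load spreads at 1 horizontal : 2 vertical, so at depth z the loaded area has grown by z in each plan dimension:
Δσ = qBL/((B+z)(L+z)) = 266×3.4×6.7/((3.4+12)(6.7+12)) = 21.041 kPa

Δσ_z ≈ 21 kPa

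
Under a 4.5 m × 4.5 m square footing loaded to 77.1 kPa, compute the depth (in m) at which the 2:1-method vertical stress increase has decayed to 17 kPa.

2:1 spreading — at depth z the loaded area has grown by z in each plan dimension:
qB²/(B+z)² = Δσ_z ⇒ z = B(√(q/Δσ_z) − 1) = 4.5×(√(77.1/17) − 1) = 5.083 m

z ≈ 5.08 m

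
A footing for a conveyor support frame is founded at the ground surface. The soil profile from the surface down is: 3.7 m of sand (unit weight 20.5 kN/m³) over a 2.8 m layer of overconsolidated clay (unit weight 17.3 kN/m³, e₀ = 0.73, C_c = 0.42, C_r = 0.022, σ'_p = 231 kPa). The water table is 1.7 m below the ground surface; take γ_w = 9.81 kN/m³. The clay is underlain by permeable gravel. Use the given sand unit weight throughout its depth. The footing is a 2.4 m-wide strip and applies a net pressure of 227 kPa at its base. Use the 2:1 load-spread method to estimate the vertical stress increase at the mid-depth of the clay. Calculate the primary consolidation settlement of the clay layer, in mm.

Mid-depth of clay below the ground surface: z = 3.7 + 2.8/2 = 5.1 m.
Total vertical stress at mid-clay: σ_v = 20.5×3.7 + 17.3×1.4 = 100.07 kPa.
Pore pressure: u = 9.81×(5.1 − 1.7) = 33.354 kPa.
Initial effective stress: σ'_0 = σ_v − u = 100.07 − 33.354 = 66.716 kPa.
Stress increase at mid-clay by the 2:1 spreading method:
Δσ = qB/(B+z) = 227×2.4/(2.4+5.1) = 72.64 kPa
Final effective stress: σ'_f = 66.716 + 72.64 = 139.36 kPa.
σ'_f = 139.36 ≤ σ'_p = 231 kPa, so the clay remains overconsolidated and only the recompression index applies:
S_c = C_r·H/(1+e₀)·log₁₀(σ'_f/σ'_0) = 0.022×2.8/1.73×log₁₀(139.36/66.716)
    = 0.035607 × 0.31991 = 0.01139 m

S_c ≈ 11.4 mm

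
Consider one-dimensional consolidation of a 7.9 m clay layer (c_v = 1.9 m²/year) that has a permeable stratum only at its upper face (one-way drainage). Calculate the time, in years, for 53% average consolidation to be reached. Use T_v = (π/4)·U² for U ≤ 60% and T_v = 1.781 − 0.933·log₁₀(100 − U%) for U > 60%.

Drainage path length: H_d = H = 7.9 m (single drainage).
U ≤ 60%: T_v = (π/4)·U² = (π/4)×0.53² = 0.22062.
t = T_v·H_d²/c_v = 0.22062×7.9²/1.9 = 7.247 years.

t ≈ 7.25 years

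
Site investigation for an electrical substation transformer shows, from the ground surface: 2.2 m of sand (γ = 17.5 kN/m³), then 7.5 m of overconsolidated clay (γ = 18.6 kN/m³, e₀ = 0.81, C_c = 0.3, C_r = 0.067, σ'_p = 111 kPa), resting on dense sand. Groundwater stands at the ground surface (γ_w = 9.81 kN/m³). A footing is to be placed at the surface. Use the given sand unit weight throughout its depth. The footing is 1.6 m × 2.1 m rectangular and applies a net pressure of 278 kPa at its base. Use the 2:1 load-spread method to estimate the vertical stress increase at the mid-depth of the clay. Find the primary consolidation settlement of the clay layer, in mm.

S_c ≈ 32.4 mm

Mid-depth of clay below the ground surface: z = 2.2 + 7.5/2 = 5.95 m.
Total vertical stress at mid-clay: σ_v = 17.5×2.2 + 18.6×3.75 = 108.25 kPa.
Pore pressure: u = 9.81×(5.95 − 0) = 58.37 kPa.
Initial effective stress: σ'_0 = σ_v − u = 108.25 − 58.37 = 49.88 kPa.
Stress increase at mid-clay by the 2:1 spreading method:
Δσ = qBL/((B+z)(L+z)) = 278×1.6×2.1/((1.6+5.95)(2.1+5.95)) = 15.369 kPa
Final effective stress: σ'_f = 49.88 + 15.369 = 65.249 kPa.
σ'_f = 65.249 ≤ σ'_p = 111 kPa, so the clay remains overconsolidated and only the recompression index applies:
S_c = C_r·H/(1+e₀)·log₁₀(σ'_f/σ'_0) = 0.067×7.5/1.81×log₁₀(65.249/49.88)
    = 0.27762 × 0.11665 = 0.03238 m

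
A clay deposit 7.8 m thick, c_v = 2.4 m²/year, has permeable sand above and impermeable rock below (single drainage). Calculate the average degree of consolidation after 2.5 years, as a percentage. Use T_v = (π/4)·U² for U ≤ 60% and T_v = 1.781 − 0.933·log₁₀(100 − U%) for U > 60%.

U ≈ 35.4 %

Drainage path length: H_d = H = 7.8 m (single drainage).
T_v = c_v·t/H_d² = 2.4×2.5/7.8² = 0.098619.
T_v = 0.098619 corresponds to the U ≤ 60% branch:
U = √(4T_v/π) = 0.3544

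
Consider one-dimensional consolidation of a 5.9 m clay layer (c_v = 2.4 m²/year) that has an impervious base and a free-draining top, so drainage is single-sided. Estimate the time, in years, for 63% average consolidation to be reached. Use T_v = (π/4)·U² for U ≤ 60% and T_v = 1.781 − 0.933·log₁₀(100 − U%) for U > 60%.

Drainage path length: H_d = H = 5.9 m (single drainage).
U > 60%: T_v = 1.781 − 0.933·log₁₀(100 − 63) = 0.31787.
t = T_v·H_d²/c_v = 0.31787×5.9²/2.4 = 4.61 years.

t ≈ 4.61 years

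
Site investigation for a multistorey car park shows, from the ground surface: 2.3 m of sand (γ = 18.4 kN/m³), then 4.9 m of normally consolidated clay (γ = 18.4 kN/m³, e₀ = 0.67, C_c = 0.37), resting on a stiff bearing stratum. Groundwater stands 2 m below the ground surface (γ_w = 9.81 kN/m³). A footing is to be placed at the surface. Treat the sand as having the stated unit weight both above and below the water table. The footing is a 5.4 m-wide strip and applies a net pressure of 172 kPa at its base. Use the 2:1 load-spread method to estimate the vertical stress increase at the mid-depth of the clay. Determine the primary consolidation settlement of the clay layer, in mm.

Mid-depth of clay below the ground surface: z = 2.3 + 4.9/2 = 4.75 m.
Total vertical stress at mid-clay: σ_v = 18.4×2.3 + 18.4×2.45 = 87.4 kPa.
Pore pressure: u = 9.81×(4.75 − 2) = 26.978 kPa.
Initial effective stress: σ'_0 = σ_v − u = 87.4 − 26.978 = 60.422 kPa.
Stress increase at mid-clay by the 2:1 spreading method:
Δσ = qB/(B+z) = 172×5.4/(5.4+4.75) = 91.507 kPa
Final effective stress: σ'_f = σ'_0 + Δσ = 60.422 + 91.507 = 151.93 kPa.
Normally consolidated clay, so the full stress increment lies on the virgin compression line:
S_c = C_c·H/(1+e₀)·log₁₀(σ'_f/σ'_0) = 0.37×4.9/(1+0.67)×log₁₀(151.93/60.422)
    = 1.0856 × 0.40045 = 0.4347 m

S_c ≈ 435 mm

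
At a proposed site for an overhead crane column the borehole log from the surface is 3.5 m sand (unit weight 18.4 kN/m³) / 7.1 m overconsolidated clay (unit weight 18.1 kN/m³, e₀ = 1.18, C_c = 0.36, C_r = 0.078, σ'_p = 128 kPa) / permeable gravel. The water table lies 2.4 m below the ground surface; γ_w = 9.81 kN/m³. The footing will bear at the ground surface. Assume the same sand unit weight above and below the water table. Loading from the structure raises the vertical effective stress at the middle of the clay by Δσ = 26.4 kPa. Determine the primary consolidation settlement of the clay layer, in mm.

S_c ≈ 30.5 mm

Mid-depth of clay below the ground surface: z = 3.5 + 7.1/2 = 7.05 m.
Total vertical stress at mid-clay: σ_v = 18.4×3.5 + 18.1×3.55 = 128.65 kPa.
Pore pressure: u = 9.81×(7.05 − 2.4) = 45.617 kPa.
Initial effective stress: σ'_0 = σ_v − u = 128.65 − 45.617 = 83.033 kPa.
Final effective stress: σ'_f = 83.033 + 26.4 = 109.43 kPa.
σ'_f = 109.43 ≤ σ'_p = 128 kPa, so the clay remains overconsolidated and only the recompression index applies:
S_c = C_r·H/(1+e₀)·log₁₀(σ'_f/σ'_0) = 0.078×7.1/2.18×log₁₀(109.43/83.033)
    = 0.25404 × 0.11989 = 0.03046 m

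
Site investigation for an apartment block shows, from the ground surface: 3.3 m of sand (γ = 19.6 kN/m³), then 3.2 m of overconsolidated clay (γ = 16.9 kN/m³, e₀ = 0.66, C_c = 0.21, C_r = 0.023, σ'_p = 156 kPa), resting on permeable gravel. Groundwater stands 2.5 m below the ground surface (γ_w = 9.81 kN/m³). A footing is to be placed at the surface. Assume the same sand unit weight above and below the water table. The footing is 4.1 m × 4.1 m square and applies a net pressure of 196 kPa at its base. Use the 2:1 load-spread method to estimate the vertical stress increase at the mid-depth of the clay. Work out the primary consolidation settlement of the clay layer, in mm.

Mid-depth of clay below the ground surface: z = 3.3 + 3.2/2 = 4.9 m.
Total vertical stress at mid-clay: σ_v = 19.6×3.3 + 16.9×1.6 = 91.72 kPa.
Pore pressure: u = 9.81×(4.9 − 2.5) = 23.544 kPa.
Initial effective stress: σ'_0 = σ_v − u = 91.72 − 23.544 = 68.176 kPa.
Stress increase at mid-clay by the 2:1 spreading method:
Δσ = qBL/((B+z)(L+z)) = 196×4.1×4.1/((4.1+4.9)(4.1+4.9)) = 40.676 kPa
Final effective stress: σ'_f = 68.176 + 40.676 = 108.85 kPa.
σ'_f = 108.85 ≤ σ'_p = 156 kPa, so the clay remains overconsolidated and only the recompression index applies:
S_c = C_r·H/(1+e₀)·log₁₀(σ'_f/σ'_0) = 0.023×3.2/1.66×log₁₀(108.85/68.176)
    = 0.044337 × 0.2032 = 0.009009 m

S_c ≈ 9.01 mm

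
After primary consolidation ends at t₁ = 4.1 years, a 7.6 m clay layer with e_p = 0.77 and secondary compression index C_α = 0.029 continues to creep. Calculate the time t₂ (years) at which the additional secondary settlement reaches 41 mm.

S_s = C_α·H/(1+e_p)·log₁₀(t₂/t₁) ⇒ log₁₀(t₂/t₁) = S_s·(1+e_p)/(C_α·H).
log₁₀(t₂/t₁) = 0.041 × (1+0.77) / (0.029×7.6) = 0.3293
t₂ = t₁ × 10^0.3293 = 4.1 × 2.134 = 8.751 years

t₂ ≈ 8.75 years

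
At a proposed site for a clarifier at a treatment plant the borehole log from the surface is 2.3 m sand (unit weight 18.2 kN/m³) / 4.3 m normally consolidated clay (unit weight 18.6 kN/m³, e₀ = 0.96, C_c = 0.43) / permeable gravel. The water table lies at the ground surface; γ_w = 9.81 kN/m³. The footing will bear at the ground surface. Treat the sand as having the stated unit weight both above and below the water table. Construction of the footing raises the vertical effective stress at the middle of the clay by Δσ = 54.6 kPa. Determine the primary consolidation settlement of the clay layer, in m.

Mid-depth of clay below the ground surface: z = 2.3 + 4.3/2 = 4.45 m.
Total vertical stress at mid-clay: σ_v = 18.2×2.3 + 18.6×2.15 = 81.85 kPa.
Pore pressure: u = 9.81×(4.45 − 0) = 43.655 kPa.
Initial effective stress: σ'_0 = σ_v − u = 81.85 − 43.655 = 38.195 kPa.
Final effective stress: σ'_f = σ'_0 + Δσ = 38.195 + 54.6 = 92.795 kPa.
Normally consolidated clay, so the full stress increment lies on the virgin compression line:
S_c = C_c·H/(1+e₀)·log₁₀(σ'_f/σ'_0) = 0.43×4.3/(1+0.96)×log₁₀(92.795/38.195)
    = 0.94337 × 0.38552 = 0.3637 m

S_c ≈ 0.364 m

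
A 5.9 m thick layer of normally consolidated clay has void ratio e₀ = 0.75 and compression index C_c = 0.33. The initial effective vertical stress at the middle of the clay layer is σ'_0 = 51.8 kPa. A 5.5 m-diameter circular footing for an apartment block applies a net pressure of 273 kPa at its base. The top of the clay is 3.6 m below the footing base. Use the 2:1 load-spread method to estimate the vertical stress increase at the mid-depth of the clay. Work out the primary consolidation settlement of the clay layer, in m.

S_c ≈ 0.358 m

Mid-depth of clay below the footing base: z = 3.6 + 5.9/2 = 6.55 m.
Stress increase at mid-clay by the 2:1 spreading method:
Δσ ≈ qD²/(D+z)² = 273×5.5²/(5.5+6.55)² = 56.874 kPa
Final effective stress: σ'_f = σ'_0 + Δσ = 51.8 + 56.874 = 108.67 kPa.
Normally consolidated clay, so the full stress increment lies on the virgin compression line:
S_c = C_c·H/(1+e₀)·log₁₀(σ'_f/σ'_0) = 0.33×5.9/(1+0.75)×log₁₀(108.67/51.8)
    = 1.1126 × 0.32178 = 0.358 m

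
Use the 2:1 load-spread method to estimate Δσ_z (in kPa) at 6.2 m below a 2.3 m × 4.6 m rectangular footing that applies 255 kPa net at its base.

Δσ_z ≈ 29.4 kPa

By the 2:1 method the load spreads at 1 horizontal : 2 vertical, so at depth z the loaded area has grown by z in each plan dimension:
Δσ = qBL/((B+z)(L+z)) = 255×2.3×4.6/((2.3+6.2)(4.6+6.2)) = 29.389 kPa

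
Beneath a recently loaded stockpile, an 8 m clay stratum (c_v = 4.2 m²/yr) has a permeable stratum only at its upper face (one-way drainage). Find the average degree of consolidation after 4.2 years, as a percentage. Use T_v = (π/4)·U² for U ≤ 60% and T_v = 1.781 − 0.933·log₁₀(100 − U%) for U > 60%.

Drainage path length: H_d = H = 8 m (single drainage).
T_v = c_v·t/H_d² = 4.2×4.2/8² = 0.27563.
T_v = 0.27563 corresponds to the U ≤ 60% branch:
U = √(4T_v/π) = 0.5924

U ≈ 59.2 %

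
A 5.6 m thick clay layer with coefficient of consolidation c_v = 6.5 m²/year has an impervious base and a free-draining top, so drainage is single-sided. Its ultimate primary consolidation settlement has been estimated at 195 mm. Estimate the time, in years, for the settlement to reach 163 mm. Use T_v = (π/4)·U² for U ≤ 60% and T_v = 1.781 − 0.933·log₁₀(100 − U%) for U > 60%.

t ≈ 3.12 years

Drainage path length: H_d = H = 5.6 m (single drainage).
U = S(t)/S_ult = 163/195 = 0.8359.
U > 60%: T_v = 1.781 − 0.933·log₁₀(100 − 83.59) = 0.6473.
t = T_v·H_d²/c_v = 0.6473×5.6²/6.5 = 3.123 years.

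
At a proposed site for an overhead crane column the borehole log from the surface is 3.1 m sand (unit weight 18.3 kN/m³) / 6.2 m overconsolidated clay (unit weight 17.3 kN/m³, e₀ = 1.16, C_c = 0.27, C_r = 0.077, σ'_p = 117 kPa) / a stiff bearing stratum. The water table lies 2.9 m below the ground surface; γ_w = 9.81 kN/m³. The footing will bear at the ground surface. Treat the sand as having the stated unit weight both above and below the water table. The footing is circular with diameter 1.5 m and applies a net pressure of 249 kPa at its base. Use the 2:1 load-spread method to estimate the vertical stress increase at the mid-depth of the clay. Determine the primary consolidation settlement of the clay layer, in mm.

S_c ≈ 11 mm

Mid-depth of clay below the ground surface: z = 3.1 + 6.2/2 = 6.2 m.
Total vertical stress at mid-clay: σ_v = 18.3×3.1 + 17.3×3.1 = 110.36 kPa.
Pore pressure: u = 9.81×(6.2 − 2.9) = 32.373 kPa.
Initial effective stress: σ'_0 = σ_v − u = 110.36 − 32.373 = 77.987 kPa.
Stress increase at mid-clay by the 2:1 spreading method:
Δσ ≈ qD²/(D+z)² = 249×1.5²/(1.5+6.2)² = 9.4493 kPa
Final effective stress: σ'_f = 77.987 + 9.4493 = 87.436 kPa.
σ'_f = 87.436 ≤ σ'_p = 117 kPa, so the clay remains overconsolidated and only the recompression index applies:
S_c = C_r·H/(1+e₀)·log₁₀(σ'_f/σ'_0) = 0.077×6.2/2.16×log₁₀(87.436/77.987)
    = 0.22102 × 0.049668 = 0.01098 m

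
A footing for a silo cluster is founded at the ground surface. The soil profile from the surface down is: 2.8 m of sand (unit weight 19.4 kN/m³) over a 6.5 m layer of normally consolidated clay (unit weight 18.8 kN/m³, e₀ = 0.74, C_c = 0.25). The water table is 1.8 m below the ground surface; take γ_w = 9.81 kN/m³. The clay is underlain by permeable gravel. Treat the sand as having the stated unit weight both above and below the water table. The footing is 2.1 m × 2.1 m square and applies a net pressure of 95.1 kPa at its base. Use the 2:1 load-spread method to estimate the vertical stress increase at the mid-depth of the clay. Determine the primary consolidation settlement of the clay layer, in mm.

Mid-depth of clay below the ground surface: z = 2.8 + 6.5/2 = 6.05 m.
Total vertical stress at mid-clay: σ_v = 19.4×2.8 + 18.8×3.25 = 115.42 kPa.
Pore pressure: u = 9.81×(6.05 − 1.8) = 41.693 kPa.
Initial effective stress: σ'_0 = σ_v − u = 115.42 − 41.693 = 73.727 kPa.
Stress increase at mid-clay by the 2:1 spreading method:
Δσ = qBL/((B+z)(L+z)) = 95.1×2.1×2.1/((2.1+6.05)(2.1+6.05)) = 6.314 kPa
Final effective stress: σ'_f = σ'_0 + Δσ = 73.727 + 6.314 = 80.041 kPa.
Normally consolidated clay, so the full stress increment lies on the virgin compression line:
S_c = C_c·H/(1+e₀)·log₁₀(σ'_f/σ'_0) = 0.25×6.5/(1+0.74)×log₁₀(80.041/73.727)
    = 0.93391 × 0.035686 = 0.03333 m

S_c ≈ 33.3 mm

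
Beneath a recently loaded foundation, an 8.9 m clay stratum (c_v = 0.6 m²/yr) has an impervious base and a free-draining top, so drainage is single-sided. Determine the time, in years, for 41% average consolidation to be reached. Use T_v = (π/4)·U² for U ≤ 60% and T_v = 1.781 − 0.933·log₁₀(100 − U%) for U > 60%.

Drainage path length: H_d = H = 8.9 m (single drainage).
U ≤ 60%: T_v = (π/4)·U² = (π/4)×0.41² = 0.13203.
t = T_v·H_d²/c_v = 0.13203×8.9²/0.6 = 17.43 years.

t ≈ 17.4 years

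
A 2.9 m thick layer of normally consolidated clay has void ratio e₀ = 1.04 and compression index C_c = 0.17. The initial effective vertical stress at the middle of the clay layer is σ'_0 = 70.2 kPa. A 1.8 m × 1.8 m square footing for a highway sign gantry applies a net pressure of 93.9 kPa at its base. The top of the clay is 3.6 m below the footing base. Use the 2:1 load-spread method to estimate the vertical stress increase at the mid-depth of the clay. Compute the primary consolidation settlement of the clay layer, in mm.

Mid-depth of clay below the footing base: z = 3.6 + 2.9/2 = 5.05 m.
Stress increase at mid-clay by the 2:1 spreading method:
Δσ = qBL/((B+z)(L+z)) = 93.9×1.8×1.8/((1.8+5.05)(1.8+5.05)) = 6.4838 kPa
Final effective stress: σ'_f = σ'_0 + Δσ = 70.2 + 6.4838 = 76.684 kPa.
Normally consolidated clay, so the full stress increment lies on the virgin compression line:
S_c = C_c·H/(1+e₀)·log₁₀(σ'_f/σ'_0) = 0.17×2.9/(1+1.04)×log₁₀(76.684/70.2)
    = 0.24167 × 0.038368 = 0.009272 m

S_c ≈ 9.27 mm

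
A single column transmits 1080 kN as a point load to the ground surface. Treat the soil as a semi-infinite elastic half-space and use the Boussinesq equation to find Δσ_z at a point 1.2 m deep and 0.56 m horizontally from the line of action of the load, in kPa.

Boussinesq vertical stress below a point load on an elastic half-space:
Δσ_z = 3P/(2πz²) · [1 + (r/z)²]^(−5/2)
r/z = 0.56/1.2 = 0.46667; [1+(r/z)²]^(−5/2) = 0.61105.
Δσ_z = 3×1080/(2π×1.2²) × 0.61105 = 358.1 × 0.61105 = 218.8 kPa

Δσ_z ≈ 219 kPa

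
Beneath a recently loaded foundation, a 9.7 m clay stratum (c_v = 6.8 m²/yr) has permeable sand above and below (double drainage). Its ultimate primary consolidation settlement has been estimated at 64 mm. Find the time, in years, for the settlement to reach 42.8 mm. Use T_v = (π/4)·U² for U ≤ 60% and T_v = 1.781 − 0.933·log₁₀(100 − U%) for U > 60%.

t ≈ 1.25 years

Drainage path length: H_d = H/2 = 4.85 m (double drainage).
U = S(t)/S_ult = 42.8/64 = 0.6687.
U > 60%: T_v = 1.781 − 0.933·log₁₀(100 − 66.875) = 0.36269.
t = T_v·H_d²/c_v = 0.36269×4.85²/6.8 = 1.255 years.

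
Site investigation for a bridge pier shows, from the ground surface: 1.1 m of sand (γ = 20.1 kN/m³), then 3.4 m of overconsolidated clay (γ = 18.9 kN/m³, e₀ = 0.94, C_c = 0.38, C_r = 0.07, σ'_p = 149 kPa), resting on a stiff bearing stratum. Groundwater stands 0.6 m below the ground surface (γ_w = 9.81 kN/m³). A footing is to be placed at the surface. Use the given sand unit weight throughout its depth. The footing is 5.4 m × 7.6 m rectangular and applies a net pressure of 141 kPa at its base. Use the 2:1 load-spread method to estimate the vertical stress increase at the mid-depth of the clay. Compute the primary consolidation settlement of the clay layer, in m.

S_c ≈ 0.0599 m

Mid-depth of clay below the ground surface: z = 1.1 + 3.4/2 = 2.8 m.
Total vertical stress at mid-clay: σ_v = 20.1×1.1 + 18.9×1.7 = 54.24 kPa.
Pore pressure: u = 9.81×(2.8 − 0.6) = 21.582 kPa.
Initial effective stress: σ'_0 = σ_v − u = 54.24 − 21.582 = 32.658 kPa.
Stress increase at mid-clay by the 2:1 spreading method:
Δσ = qBL/((B+z)(L+z)) = 141×5.4×7.6/((5.4+2.8)(7.6+2.8)) = 67.855 kPa
Final effective stress: σ'_f = 32.658 + 67.855 = 100.51 kPa.
σ'_f = 100.51 ≤ σ'_p = 149 kPa, so the clay remains overconsolidated and only the recompression index applies:
S_c = C_r·H/(1+e₀)·log₁₀(σ'_f/σ'_0) = 0.07×3.4/1.94×log₁₀(100.51/32.658)
    = 0.12268 × 0.48822 = 0.0599 m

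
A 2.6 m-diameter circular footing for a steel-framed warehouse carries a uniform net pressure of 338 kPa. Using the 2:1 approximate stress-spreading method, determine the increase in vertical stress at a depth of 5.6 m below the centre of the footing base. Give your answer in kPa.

Δσ_z ≈ 34 kPa

By the 2:1 method the load spreads at 1 horizontal : 2 vertical, so at depth z the loaded area has grown by z in each plan dimension:
Δσ ≈ qD²/(D+z)² = 338×2.6²/(2.6+5.6)² = 33.981 kPa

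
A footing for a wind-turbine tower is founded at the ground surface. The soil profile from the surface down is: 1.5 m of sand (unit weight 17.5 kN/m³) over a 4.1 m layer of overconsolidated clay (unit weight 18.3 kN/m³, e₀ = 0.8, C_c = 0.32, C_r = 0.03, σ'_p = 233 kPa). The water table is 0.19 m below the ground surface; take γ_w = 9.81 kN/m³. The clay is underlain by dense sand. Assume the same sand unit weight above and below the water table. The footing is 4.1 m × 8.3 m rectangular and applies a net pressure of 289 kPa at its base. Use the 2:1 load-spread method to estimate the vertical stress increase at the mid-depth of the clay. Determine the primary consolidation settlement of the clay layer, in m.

Mid-depth of clay below the ground surface: z = 1.5 + 4.1/2 = 3.55 m.
Total vertical stress at mid-clay: σ_v = 17.5×1.5 + 18.3×2.05 = 63.765 kPa.
Pore pressure: u = 9.81×(3.55 − 0.19) = 32.962 kPa.
Initial effective stress: σ'_0 = σ_v − u = 63.765 − 32.962 = 30.803 kPa.
Stress increase at mid-clay by the 2:1 spreading method:
Δσ = qBL/((B+z)(L+z)) = 289×4.1×8.3/((4.1+3.55)(8.3+3.55)) = 108.49 kPa
Final effective stress: σ'_f = 30.803 + 108.49 = 139.29 kPa.
σ'_f = 139.29 ≤ σ'_p = 233 kPa, so the clay remains overconsolidated and only the recompression index applies:
S_c = C_r·H/(1+e₀)·log₁₀(σ'_f/σ'_0) = 0.03×4.1/1.8×log₁₀(139.29/30.803)
    = 0.068334 × 0.65533 = 0.04478 m

S_c ≈ 0.0448 m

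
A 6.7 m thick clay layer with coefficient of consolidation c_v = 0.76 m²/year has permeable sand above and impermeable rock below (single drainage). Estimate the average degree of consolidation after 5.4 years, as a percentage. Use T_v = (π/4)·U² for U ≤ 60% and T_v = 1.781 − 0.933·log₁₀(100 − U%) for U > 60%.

Drainage path length: H_d = H = 6.7 m (single drainage).
T_v = c_v·t/H_d² = 0.76×5.4/6.7² = 0.091423.
T_v = 0.091423 corresponds to the U ≤ 60% branch:
U = √(4T_v/π) = 0.3412

U ≈ 34.1 %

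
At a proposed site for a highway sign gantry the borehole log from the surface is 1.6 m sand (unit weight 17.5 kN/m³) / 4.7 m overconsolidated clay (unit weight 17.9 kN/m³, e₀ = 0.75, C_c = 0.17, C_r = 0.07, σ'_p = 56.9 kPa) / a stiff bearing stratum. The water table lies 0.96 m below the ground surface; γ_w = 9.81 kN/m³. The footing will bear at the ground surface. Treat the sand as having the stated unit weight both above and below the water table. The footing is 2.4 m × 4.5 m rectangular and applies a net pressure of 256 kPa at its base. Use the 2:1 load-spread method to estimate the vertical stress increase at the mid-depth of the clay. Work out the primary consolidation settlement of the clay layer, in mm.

Mid-depth of clay below the ground surface: z = 1.6 + 4.7/2 = 3.95 m.
Total vertical stress at mid-clay: σ_v = 17.5×1.6 + 17.9×2.35 = 70.065 kPa.
Pore pressure: u = 9.81×(3.95 − 0.96) = 29.332 kPa.
Initial effective stress: σ'_0 = σ_v − u = 70.065 − 29.332 = 40.733 kPa.
Stress increase at mid-clay by the 2:1 spreading method:
Δσ = qBL/((B+z)(L+z)) = 256×2.4×4.5/((2.4+3.95)(4.5+3.95)) = 51.527 kPa
Final effective stress: σ'_f = 40.733 + 51.527 = 92.26 kPa.
σ'_f = 92.26 > σ'_p = 56.9 kPa, so the stress path crosses the preconsolidation pressure — recompression up to σ'_p, then virgin compression beyond:
S_c = H/(1+e₀)·[C_r·log₁₀(σ'_p/σ'_0) + C_c·log₁₀(σ'_f/σ'_p)]
    = 4.7/1.75 × [0.07×log₁₀(56.9/40.733) + 0.17×log₁₀(92.26/56.9)]
    = 2.6857 × [0.010162 + 0.035683] = 0.1231 m

S_c ≈ 123 mm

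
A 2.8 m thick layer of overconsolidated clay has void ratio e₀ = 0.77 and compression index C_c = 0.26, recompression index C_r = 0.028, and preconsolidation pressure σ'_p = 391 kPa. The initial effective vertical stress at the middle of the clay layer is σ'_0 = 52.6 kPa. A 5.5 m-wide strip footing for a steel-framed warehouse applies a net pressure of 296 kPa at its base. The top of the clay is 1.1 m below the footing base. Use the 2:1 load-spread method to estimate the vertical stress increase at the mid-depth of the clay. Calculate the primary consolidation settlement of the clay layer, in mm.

Mid-depth of clay below the footing base: z = 1.1 + 2.8/2 = 2.5 m.
Stress increase at mid-clay by the 2:1 spreading method:
Δσ = qB/(B+z) = 296×5.5/(5.5+2.5) = 203.5 kPa
Final effective stress: σ'_f = 52.6 + 203.5 = 256.1 kPa.
σ'_f = 256.1 ≤ σ'_p = 391 kPa, so the clay remains overconsolidated and only the recompression index applies:
S_c = C_r·H/(1+e₀)·log₁₀(σ'_f/σ'_0) = 0.028×2.8/1.77×log₁₀(256.1/52.6)
    = 0.044293 × 0.68742 = 0.03045 m

S_c ≈ 30.4 mm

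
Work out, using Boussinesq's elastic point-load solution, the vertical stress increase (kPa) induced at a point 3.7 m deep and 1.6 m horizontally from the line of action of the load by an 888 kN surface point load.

Δσ_z ≈ 20.2 kPa

Boussinesq vertical stress below a point load on an elastic half-space:
Δσ_z = 3P/(2πz²) · [1 + (r/z)²]^(−5/2)
r/z = 1.6/3.7 = 0.43243; [1+(r/z)²]^(−5/2) = 0.65144.
Δσ_z = 3×888/(2π×3.7²) × 0.65144 = 30.971 × 0.65144 = 20.18 kPa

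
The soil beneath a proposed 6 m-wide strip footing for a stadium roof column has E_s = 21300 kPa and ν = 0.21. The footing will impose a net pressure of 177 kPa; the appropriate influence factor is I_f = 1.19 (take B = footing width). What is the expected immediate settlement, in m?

Immediate (elastic) settlement: S_e = q·B·(1−ν²)/E_s · I_f.
S_e = 177 × 6 × (1 − 0.21²) / 21300 × 1.19
    = 177 × 6 × 0.9559 / 21300 × 1.19
    = 0.05672 m

S_e ≈ 0.0567 m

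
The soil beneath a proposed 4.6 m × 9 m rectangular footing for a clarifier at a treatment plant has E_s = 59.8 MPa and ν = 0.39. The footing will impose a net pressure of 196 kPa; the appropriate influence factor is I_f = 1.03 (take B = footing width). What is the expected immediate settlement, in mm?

S_e ≈ 13.2 mm

Immediate (elastic) settlement: S_e = q·B·(1−ν²)/E_s · I_f.
E_s = 59.8 MPa = 59800 kPa.
S_e = 196 × 4.6 × (1 − 0.39²) / 59800 × 1.03
    = 196 × 4.6 × 0.8479 / 59800 × 1.03
    = 0.01317 m = 13.17 mm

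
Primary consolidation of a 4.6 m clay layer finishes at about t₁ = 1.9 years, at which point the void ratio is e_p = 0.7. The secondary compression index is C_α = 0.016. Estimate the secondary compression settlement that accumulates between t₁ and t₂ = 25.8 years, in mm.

Secondary compression: S_s = C_α·H/(1+e_p)·log₁₀(t₂/t₁)
S_s = 0.016×4.6/(1+0.7)×log₁₀(25.8/1.9)
    = 0.04329 × 1.133 = 0.04905 m

S_s ≈ 49 mm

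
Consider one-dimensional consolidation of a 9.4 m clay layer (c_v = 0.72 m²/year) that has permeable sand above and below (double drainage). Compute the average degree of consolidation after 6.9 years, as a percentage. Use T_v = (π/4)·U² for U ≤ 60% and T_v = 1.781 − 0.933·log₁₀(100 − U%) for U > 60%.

Drainage path length: H_d = H/2 = 4.7 m (double drainage).
T_v = c_v·t/H_d² = 0.72×6.9/4.7² = 0.2249.
T_v = 0.2249 corresponds to the U ≤ 60% branch:
U = √(4T_v/π) = 0.5351

U ≈ 53.5 %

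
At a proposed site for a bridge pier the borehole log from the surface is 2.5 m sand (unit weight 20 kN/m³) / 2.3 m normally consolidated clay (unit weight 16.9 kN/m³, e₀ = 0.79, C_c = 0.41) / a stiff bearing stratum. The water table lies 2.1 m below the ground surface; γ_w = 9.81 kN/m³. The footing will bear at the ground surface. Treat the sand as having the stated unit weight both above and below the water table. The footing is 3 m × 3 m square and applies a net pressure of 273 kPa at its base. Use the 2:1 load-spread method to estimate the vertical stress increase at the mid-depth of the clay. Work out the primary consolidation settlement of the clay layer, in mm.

Mid-depth of clay below the ground surface: z = 2.5 + 2.3/2 = 3.65 m.
Total vertical stress at mid-clay: σ_v = 20×2.5 + 16.9×1.15 = 69.435 kPa.
Pore pressure: u = 9.81×(3.65 − 2.1) = 15.206 kPa.
Initial effective stress: σ'_0 = σ_v − u = 69.435 − 15.206 = 54.229 kPa.
Stress increase at mid-clay by the 2:1 spreading method:
Δσ = qBL/((B+z)(L+z)) = 273×3×3/((3+3.65)(3+3.65)) = 55.56 kPa
Final effective stress: σ'_f = σ'_0 + Δσ = 54.229 + 55.56 = 109.79 kPa.
Normally consolidated clay, so the full stress increment lies on the virgin compression line:
S_c = C_c·H/(1+e₀)·log₁₀(σ'_f/σ'_0) = 0.41×2.3/(1+0.79)×log₁₀(109.79/54.229)
    = 0.52682 × 0.30633 = 0.1614 m

S_c ≈ 161 mm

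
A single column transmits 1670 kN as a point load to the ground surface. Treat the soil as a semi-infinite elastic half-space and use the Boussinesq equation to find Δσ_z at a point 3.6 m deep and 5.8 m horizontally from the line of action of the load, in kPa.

Δσ_z ≈ 2.51 kPa

Boussinesq vertical stress below a point load on an elastic half-space:
Δσ_z = 3P/(2πz²) · [1 + (r/z)²]^(−5/2)
r/z = 5.8/3.6 = 1.6111; [1+(r/z)²]^(−5/2) = 0.040789.
Δσ_z = 3×1670/(2π×3.6²) × 0.040789 = 61.525 × 0.040789 = 2.51 kPa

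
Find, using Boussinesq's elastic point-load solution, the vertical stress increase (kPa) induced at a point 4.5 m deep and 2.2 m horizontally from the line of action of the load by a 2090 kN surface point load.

Δσ_z ≈ 28.8 kPa

Boussinesq vertical stress below a point load on an elastic half-space:
Δσ_z = 3P/(2πz²) · [1 + (r/z)²]^(−5/2)
r/z = 2.2/4.5 = 0.48889; [1+(r/z)²]^(−5/2) = 0.58521.
Δσ_z = 3×2090/(2π×4.5²) × 0.58521 = 49.279 × 0.58521 = 28.84 kPa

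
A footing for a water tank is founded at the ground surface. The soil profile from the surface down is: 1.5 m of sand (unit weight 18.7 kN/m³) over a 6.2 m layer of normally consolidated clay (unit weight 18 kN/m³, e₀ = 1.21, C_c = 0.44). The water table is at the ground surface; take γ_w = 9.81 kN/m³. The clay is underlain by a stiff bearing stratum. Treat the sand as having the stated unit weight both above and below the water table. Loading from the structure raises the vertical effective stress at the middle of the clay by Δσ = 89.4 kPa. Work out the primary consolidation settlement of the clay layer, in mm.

Mid-depth of clay below the ground surface: z = 1.5 + 6.2/2 = 4.6 m.
Total vertical stress at mid-clay: σ_v = 18.7×1.5 + 18×3.1 = 83.85 kPa.
Pore pressure: u = 9.81×(4.6 − 0) = 45.126 kPa.
Initial effective stress: σ'_0 = σ_v − u = 83.85 − 45.126 = 38.724 kPa.
Final effective stress: σ'_f = σ'_0 + Δσ = 38.724 + 89.4 = 128.12 kPa.
Normally consolidated clay, so the full stress increment lies on the virgin compression line:
S_c = C_c·H/(1+e₀)·log₁₀(σ'_f/σ'_0) = 0.44×6.2/(1+1.21)×log₁₀(128.12/38.724)
    = 1.2344 × 0.51964 = 0.6414 m

S_c ≈ 641 mm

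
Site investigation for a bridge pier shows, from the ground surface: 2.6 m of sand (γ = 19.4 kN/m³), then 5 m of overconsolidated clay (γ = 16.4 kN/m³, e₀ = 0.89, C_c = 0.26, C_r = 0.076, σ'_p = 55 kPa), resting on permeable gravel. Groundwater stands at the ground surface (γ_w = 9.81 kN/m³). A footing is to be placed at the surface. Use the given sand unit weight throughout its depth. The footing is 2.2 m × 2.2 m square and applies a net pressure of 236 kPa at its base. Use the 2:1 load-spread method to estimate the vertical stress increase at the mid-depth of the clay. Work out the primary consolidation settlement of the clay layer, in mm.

S_c ≈ 64.6 mm

Mid-depth of clay below the ground surface: z = 2.6 + 5/2 = 5.1 m.
Total vertical stress at mid-clay: σ_v = 19.4×2.6 + 16.4×2.5 = 91.44 kPa.
Pore pressure: u = 9.81×(5.1 − 0) = 50.031 kPa.
Initial effective stress: σ'_0 = σ_v − u = 91.44 − 50.031 = 41.409 kPa.
Stress increase at mid-clay by the 2:1 spreading method:
Δσ = qBL/((B+z)(L+z)) = 236×2.2×2.2/((2.2+5.1)(2.2+5.1)) = 21.434 kPa
Final effective stress: σ'_f = 41.409 + 21.434 = 62.843 kPa.
σ'_f = 62.843 > σ'_p = 55 kPa, so the stress path crosses the preconsolidation pressure — recompression up to σ'_p, then virgin compression beyond:
S_c = H/(1+e₀)·[C_r·log₁₀(σ'_p/σ'_0) + C_c·log₁₀(σ'_f/σ'_p)]
    = 5/1.89 × [0.076×log₁₀(55/41.409) + 0.26×log₁₀(62.843/55)]
    = 2.6455 × [0.0093684 + 0.015052] = 0.0646 m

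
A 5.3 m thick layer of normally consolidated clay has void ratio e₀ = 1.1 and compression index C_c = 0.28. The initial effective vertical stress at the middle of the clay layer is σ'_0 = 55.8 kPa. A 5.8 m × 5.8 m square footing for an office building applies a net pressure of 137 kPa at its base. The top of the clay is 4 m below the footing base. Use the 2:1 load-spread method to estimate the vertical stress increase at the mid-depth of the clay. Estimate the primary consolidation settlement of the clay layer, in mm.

Mid-depth of clay below the footing base: z = 4 + 5.3/2 = 6.65 m.
Stress increase at mid-clay by the 2:1 spreading method:
Δσ = qBL/((B+z)(L+z)) = 137×5.8×5.8/((5.8+6.65)(5.8+6.65)) = 29.733 kPa
Final effective stress: σ'_f = σ'_0 + Δσ = 55.8 + 29.733 = 85.533 kPa.
Normally consolidated clay, so the full stress increment lies on the virgin compression line:
S_c = C_c·H/(1+e₀)·log₁₀(σ'_f/σ'_0) = 0.28×5.3/(1+1.1)×log₁₀(85.533/55.8)
    = 0.70667 × 0.1855 = 0.1311 m

S_c ≈ 131 mm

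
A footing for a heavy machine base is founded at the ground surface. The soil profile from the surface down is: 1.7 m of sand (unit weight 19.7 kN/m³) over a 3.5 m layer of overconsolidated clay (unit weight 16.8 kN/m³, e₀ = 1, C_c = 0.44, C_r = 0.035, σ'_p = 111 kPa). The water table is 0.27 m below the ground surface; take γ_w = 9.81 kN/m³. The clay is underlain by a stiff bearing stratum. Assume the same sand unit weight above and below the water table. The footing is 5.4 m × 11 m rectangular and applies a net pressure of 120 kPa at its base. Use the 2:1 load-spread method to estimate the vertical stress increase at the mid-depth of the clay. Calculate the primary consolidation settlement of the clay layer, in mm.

Mid-depth of clay below the ground surface: z = 1.7 + 3.5/2 = 3.45 m.
Total vertical stress at mid-clay: σ_v = 19.7×1.7 + 16.8×1.75 = 62.89 kPa.
Pore pressure: u = 9.81×(3.45 − 0.27) = 31.196 kPa.
Initial effective stress: σ'_0 = σ_v − u = 62.89 − 31.196 = 31.694 kPa.
Stress increase at mid-clay by the 2:1 spreading method:
Δσ = qBL/((B+z)(L+z)) = 120×5.4×11/((5.4+3.45)(11+3.45)) = 55.739 kPa
Final effective stress: σ'_f = 31.694 + 55.739 = 87.433 kPa.
σ'_f = 87.433 ≤ σ'_p = 111 kPa, so the clay remains overconsolidated and only the recompression index applies:
S_c = C_r·H/(1+e₀)·log₁₀(σ'_f/σ'_0) = 0.035×3.5/2×log₁₀(87.433/31.694)
    = 0.06125 × 0.4407 = 0.02699 m

S_c ≈ 27 mm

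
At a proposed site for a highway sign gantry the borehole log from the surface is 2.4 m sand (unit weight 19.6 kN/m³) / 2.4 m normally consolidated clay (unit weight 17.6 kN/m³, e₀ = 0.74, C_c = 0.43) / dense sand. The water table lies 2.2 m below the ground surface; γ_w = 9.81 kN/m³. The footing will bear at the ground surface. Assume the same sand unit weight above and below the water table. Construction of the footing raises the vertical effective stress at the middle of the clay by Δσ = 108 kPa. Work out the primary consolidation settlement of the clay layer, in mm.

Mid-depth of clay below the ground surface: z = 2.4 + 2.4/2 = 3.6 m.
Total vertical stress at mid-clay: σ_v = 19.6×2.4 + 17.6×1.2 = 68.16 kPa.
Pore pressure: u = 9.81×(3.6 − 2.2) = 13.734 kPa.
Initial effective stress: σ'_0 = σ_v − u = 68.16 − 13.734 = 54.426 kPa.
Final effective stress: σ'_f = σ'_0 + Δσ = 54.426 + 108 = 162.43 kPa.
Normally consolidated clay, so the full stress increment lies on the virgin compression line:
S_c = C_c·H/(1+e₀)·log₁₀(σ'_f/σ'_0) = 0.43×2.4/(1+0.74)×log₁₀(162.43/54.426)
    = 0.5931 × 0.47486 = 0.2816 m

S_c ≈ 282 mm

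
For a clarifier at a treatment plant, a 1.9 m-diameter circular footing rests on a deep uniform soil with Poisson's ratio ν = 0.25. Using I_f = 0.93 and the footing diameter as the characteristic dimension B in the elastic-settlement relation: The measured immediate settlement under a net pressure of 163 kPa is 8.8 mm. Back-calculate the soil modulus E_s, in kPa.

E_s ≈ 30700 kPa

S_e = q·B·(1−ν²)/E_s · I_f  ⇒  E_s = q·B·(1−ν²)·I_f / S_e.
E_s = 163 × 1.9 × 0.9375 × 0.93 / 0.0088 = 30680 kPa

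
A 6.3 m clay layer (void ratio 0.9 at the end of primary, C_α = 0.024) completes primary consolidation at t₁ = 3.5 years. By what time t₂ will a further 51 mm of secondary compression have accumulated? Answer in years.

S_s = C_α·H/(1+e_p)·log₁₀(t₂/t₁) ⇒ log₁₀(t₂/t₁) = S_s·(1+e_p)/(C_α·H).
log₁₀(t₂/t₁) = 0.051 × (1+0.9) / (0.024×6.3) = 0.6409
t₂ = t₁ × 10^0.6409 = 3.5 × 4.374 = 15.31 years

t₂ ≈ 15.3 years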